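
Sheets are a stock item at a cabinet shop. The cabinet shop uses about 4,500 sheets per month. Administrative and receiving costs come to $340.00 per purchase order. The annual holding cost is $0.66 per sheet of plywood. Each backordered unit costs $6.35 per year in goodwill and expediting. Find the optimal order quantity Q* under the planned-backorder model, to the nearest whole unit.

Q* ≈ 7,837 sheets

Annual demand D = 4,500 × 12 = 54,000.
With planned backorders, Q* = √(2DS/H) · √((H+B)/B).
√(2DS/H) = √(2 × 54,000 × 340 / 0.66) = 7458.979.
√((H+B)/B) = √((0.66+6.35)/6.35) = 1.0507.
Q* ≈ 7837.030.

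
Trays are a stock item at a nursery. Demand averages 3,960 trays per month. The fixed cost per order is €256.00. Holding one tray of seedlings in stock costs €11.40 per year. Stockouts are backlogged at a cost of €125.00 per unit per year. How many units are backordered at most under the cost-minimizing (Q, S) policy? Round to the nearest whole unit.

Annual demand D = 3,960 × 12 = 47,520.
With planned backorders, Q* = √(2DS/H) · √((H+B)/B).
√(2DS/H) = √(2 × 47,520 × 256 / 11.4) = 1460.901.
√((H+B)/B) = √((11.4+125)/125) = 1.0446.
Q* ≈ 1526.065.
S* = Q* · H/(H+B) = 1526.065 × 11.4/136.4 ≈ 127.545.

S* ≈ 128 trays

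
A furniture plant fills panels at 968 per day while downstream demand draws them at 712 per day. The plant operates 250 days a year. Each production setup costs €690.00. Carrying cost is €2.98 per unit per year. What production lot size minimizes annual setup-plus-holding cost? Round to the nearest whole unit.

Q* ≈ 17,655 panels

Annual demand D = 712 × 250 = 178,000.
Production build-up factor (1 − d/p) = 1 − 712/968 = 0.2645.
Q* = √(2DS / (H(1 − d/p))) = √(2 × 178,000 × 690 / (2.98 × 0.2645)).
= √(245,640,000 / 0.7881) ≈ 17654.650.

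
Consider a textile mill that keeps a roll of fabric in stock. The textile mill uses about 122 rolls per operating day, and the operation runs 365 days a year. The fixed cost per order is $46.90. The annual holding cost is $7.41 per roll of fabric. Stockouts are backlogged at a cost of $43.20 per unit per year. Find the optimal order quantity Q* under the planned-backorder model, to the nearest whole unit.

Annual demand D = 122 × 365 = 44,530.
With planned backorders, Q* = √(2DS/H) · √((H+B)/B).
√(2DS/H) = √(2 × 44,530 × 46.9 / 7.41) = 750.790.
√((H+B)/B) = √((7.41+43.2)/43.2) = 1.0824.
Q* ≈ 812.634.

Q* ≈ 813 rolls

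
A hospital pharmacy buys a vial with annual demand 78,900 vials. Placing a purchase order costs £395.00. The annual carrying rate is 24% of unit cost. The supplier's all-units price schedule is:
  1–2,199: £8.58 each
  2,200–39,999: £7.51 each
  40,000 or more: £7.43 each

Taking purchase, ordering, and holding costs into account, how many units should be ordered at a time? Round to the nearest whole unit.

Q* ≈ 5,881 vials

Holding cost per unit per year at price C is H = 0.24·C.
For each price level, check whether its EOQ is feasible; otherwise the best quantity at that price is the breakpoint.
Tier 1 (£8.58): EOQ = 5501.8 exceeds tier's upper bound 2199, so this tier is dominated.
EOQ at £7.51 = 5880.7 (feasible in tier 2): TC = 78,900×£7.51 + (78,900/5880.7)×395 + (5880.7/2)×0.24×£7.51 = £603,138.31.
EOQ at £7.43 = 5912.2 < 40000, so use break Q=40000: TC = 78,900×£7.43 + (78,900/40000.0)×395 + (40000.0/2)×0.24×£7.43 = £622,670.14.
Lowest total cost is £603,138.31 at Q = 5880.7.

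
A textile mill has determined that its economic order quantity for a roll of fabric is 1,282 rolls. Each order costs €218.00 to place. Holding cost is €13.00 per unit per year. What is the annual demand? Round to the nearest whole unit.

D ≈ 49,004 rolls per year

The basic EOQ model gives Q* = √(2DS/H); rearrange for the unknown.
From Q* = √(2DS/H): D = Q*²H / (2S) = 1,282² × 13 / (2 × 218) = 49004.156.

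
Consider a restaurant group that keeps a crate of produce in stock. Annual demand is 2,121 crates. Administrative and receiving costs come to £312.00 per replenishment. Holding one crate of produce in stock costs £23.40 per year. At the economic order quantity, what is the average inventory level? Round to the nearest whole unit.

Average inventory ≈ 119 crates

Q* = √(2DS/H) = √(2 × 2,121 × 312 / 23.4) ≈ 237.82.
Average inventory = Q*/2 ≈ 237.82 / 2 = 118.912.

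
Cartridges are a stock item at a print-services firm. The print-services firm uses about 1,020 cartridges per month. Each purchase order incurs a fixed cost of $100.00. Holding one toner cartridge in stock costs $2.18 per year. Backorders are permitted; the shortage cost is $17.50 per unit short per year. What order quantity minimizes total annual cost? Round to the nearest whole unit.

Q* ≈ 1,124 cartridges

Annual demand D = 1,020 × 12 = 12,240.
With planned backorders, Q* = √(2DS/H) · √((H+B)/B).
√(2DS/H) = √(2 × 12,240 × 100 / 2.18) = 1059.687.
√((H+B)/B) = √((2.18+17.5)/17.5) = 1.0605.
Q* ≈ 1123.753.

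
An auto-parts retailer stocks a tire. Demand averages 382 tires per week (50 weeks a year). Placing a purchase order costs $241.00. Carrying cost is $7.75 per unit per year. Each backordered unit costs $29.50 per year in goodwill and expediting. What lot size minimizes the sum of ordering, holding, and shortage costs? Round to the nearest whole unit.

Q* ≈ 1,225 tires

Annual demand D = 382 × 50 = 19,100.
With planned backorders, Q* = √(2DS/H) · √((H+B)/B).
√(2DS/H) = √(2 × 19,100 × 241 / 7.75) = 1089.907.
√((H+B)/B) = √((7.75+29.5)/29.5) = 1.1237.
Q* ≈ 1224.733.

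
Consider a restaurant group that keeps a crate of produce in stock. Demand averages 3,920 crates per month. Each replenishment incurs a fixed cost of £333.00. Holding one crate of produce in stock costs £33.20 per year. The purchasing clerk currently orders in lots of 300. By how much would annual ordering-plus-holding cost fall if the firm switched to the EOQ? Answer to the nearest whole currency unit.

Annual demand D = 3,920 × 12 = 47,040.
EOQ = √(2DS/H) = √(2 × 47,040 × 333 / 33.2) ≈ 971.41.
Cost at Q* = (D/Q*)S + (Q*/2)H = √(2DSH) ≈ £32,250.75.
Cost at Q = 300: (47,040/300)×333 + (300/2)×33.2 = £52,214.40 + £4,980.00 = £57,194.40.
Excess = £57,194.40 − £32,250.75 = £24,943.65.

Extra cost ≈ £24,944 per year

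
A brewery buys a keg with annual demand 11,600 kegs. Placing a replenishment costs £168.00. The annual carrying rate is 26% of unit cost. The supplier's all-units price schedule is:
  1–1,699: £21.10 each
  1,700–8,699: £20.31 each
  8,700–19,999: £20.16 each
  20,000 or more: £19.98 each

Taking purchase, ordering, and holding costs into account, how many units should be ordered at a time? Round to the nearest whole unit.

Holding cost per unit per year at price C is H = 0.26·C.
For each price level, check whether its EOQ is feasible; otherwise the best quantity at that price is the breakpoint.
EOQ at £21.10 = 842.9 (feasible in tier 1): TC = 11,600×£21.10 + (11,600/842.9)×168 + (842.9/2)×0.26×£21.10 = £249,384.09.
EOQ at £20.31 = 859.1 < 1700, so use break Q=1700: TC = 11,600×£20.31 + (11,600/1700.0)×168 + (1700.0/2)×0.26×£20.31 = £241,230.86.
EOQ at £20.16 = 862.3 < 8700, so use break Q=8700: TC = 11,600×£20.16 + (11,600/8700.0)×168 + (8700.0/2)×0.26×£20.16 = £256,880.96.
EOQ at £19.98 = 866.2 < 20000, so use break Q=20000: TC = 11,600×£19.98 + (11,600/20000.0)×168 + (20000.0/2)×0.26×£19.98 = £283,813.44.
Lowest total cost is £241,230.86 at Q = 1700.0.

Q* ≈ 1,700 kegs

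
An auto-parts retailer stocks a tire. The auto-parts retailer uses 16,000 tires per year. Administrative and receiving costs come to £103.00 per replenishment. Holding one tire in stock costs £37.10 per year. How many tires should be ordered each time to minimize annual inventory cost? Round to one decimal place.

EOQ = √(2DS / H) = √(2 × 16,000 × 103 / 37.1).
= √(3,296,000 / 37.1) = √88,840.9704 ≈ 298.062.

Q* ≈ 298.1 tires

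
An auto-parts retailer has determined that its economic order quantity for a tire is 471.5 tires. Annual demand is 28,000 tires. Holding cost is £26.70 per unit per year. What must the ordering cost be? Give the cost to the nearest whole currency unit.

S ≈ £106

Invert the EOQ relation Q*² = 2DS/H.
From Q* = √(2DS/H): S = Q*²H / (2D) = 471.5² × 26.7 / (2 × 28,000) = 105.9953.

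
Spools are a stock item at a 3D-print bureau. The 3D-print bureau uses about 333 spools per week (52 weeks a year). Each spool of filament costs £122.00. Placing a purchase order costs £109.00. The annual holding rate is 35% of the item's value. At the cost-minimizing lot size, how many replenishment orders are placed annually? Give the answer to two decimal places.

N ≈ 58.24 orders per year

Annual demand D = 333 × 52 = 17,316.
Holding cost H = 0.35 × £122.00 = £42.7000 per unit per year.
The optimal lot size = √(2DS/H) = √(2 × 17,316 × 109 / 42.7) ≈ 297.33.
Orders per year = D / Q* = 17,316 / 297.33 ≈ 58.238.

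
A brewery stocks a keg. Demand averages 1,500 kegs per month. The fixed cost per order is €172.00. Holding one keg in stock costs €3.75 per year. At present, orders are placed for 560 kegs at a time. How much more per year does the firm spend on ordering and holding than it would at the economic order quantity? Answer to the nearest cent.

Annual demand D = 1,500 × 12 = 18,000.
EOQ = √(2DS/H) = √(2 × 18,000 × 172 / 3.75) ≈ 1284.99.
Cost at Q* = (D/Q*)S + (Q*/2)H = √(2DSH) ≈ €4,818.71.
Cost at Q = 560: (18,000/560)×172 + (560/2)×3.75 = €5,528.57 + €1,050.00 = €6,578.57.
Excess = €6,578.57 − €4,818.71 = €1,759.86.

Extra cost ≈ €1,759.86 per year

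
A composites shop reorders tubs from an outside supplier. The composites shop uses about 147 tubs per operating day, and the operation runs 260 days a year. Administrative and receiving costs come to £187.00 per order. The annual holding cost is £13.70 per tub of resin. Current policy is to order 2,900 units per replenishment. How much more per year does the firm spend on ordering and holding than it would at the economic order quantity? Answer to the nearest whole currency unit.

Extra cost ≈ £8,336 per year

Annual demand D = 147 × 260 = 38,220.
EOQ = √(2DS/H) = √(2 × 38,220 × 187 / 13.7) ≈ 1021.46.
Cost at Q* = (D/Q*)S + (Q*/2)H = √(2DSH) ≈ £13,993.99.
Cost at Q = 2,900: (38,220/2,900)×187 + (2,900/2)×13.7 = £2,464.53 + £19,865.00 = £22,329.53.
Excess = £22,329.53 − £13,993.99 = £8,335.55.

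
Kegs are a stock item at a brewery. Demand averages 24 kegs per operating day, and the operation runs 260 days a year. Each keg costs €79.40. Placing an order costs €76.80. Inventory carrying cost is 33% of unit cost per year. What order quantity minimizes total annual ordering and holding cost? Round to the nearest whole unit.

Annual demand D = 24 × 260 = 6,240.
Holding cost H = 0.33 × €79.40 = €26.2020 per unit per year.
EOQ = √(2DS / H) = √(2 × 6,240 × 76.8 / 26.202).
= √(958,464 / 26.202) = √36,579.8031 ≈ 191.258.

Q* ≈ 191 kegs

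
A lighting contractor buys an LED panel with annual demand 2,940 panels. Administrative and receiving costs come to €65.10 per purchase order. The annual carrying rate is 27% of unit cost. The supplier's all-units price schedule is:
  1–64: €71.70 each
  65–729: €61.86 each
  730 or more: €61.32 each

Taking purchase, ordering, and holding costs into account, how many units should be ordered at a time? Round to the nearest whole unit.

Q* ≈ 151 panels

Holding cost per unit per year at price C is H = 0.27·C.
Evaluate total cost at each tier's feasible EOQ or, if the EOQ is below the tier, at the tier's minimum quantity.
Tier 1 (€71.70): EOQ = 140.6 exceeds tier's upper bound 64, so this tier is dominated.
EOQ at €61.86 = 151.4 (feasible in tier 2): TC = 2,940×€61.86 + (2,940/151.4)×65.1 + (151.4/2)×0.27×€61.86 = €184,396.92.
EOQ at €61.32 = 152.1 < 730, so use break Q=730: TC = 2,940×€61.32 + (2,940/730.0)×65.1 + (730.0/2)×0.27×€61.32 = €186,586.07.
Lowest total cost is €184,396.92 at Q = 151.4.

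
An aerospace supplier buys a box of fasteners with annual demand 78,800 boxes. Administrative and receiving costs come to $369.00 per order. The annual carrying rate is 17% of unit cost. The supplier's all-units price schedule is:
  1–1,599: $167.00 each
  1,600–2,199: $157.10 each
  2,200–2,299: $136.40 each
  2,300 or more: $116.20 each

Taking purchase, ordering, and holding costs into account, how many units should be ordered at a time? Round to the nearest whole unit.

Holding cost per unit per year at price C is H = 0.17·C.
Evaluate total cost at each tier's feasible EOQ or, if the EOQ is below the tier, at the tier's minimum quantity.
EOQ at $167.00 = 1431.2 (feasible in tier 1): TC = 78,800×$167.00 + (78,800/1431.2)×369 + (1431.2/2)×0.17×$167.00 = $13,200,232.54.
EOQ at $157.10 = 1475.6 < 1600, so use break Q=1600: TC = 78,800×$157.10 + (78,800/1600.0)×369 + (1600.0/2)×0.17×$157.10 = $12,419,018.85.
EOQ at $136.40 = 1583.7 < 2200, so use break Q=2200: TC = 78,800×$136.40 + (78,800/2200.0)×369 + (2200.0/2)×0.17×$136.40 = $10,787,043.71.
EOQ at $116.20 = 1715.8 < 2300, so use break Q=2300: TC = 78,800×$116.20 + (78,800/2300.0)×369 + (2300.0/2)×0.17×$116.20 = $9,191,919.36.
Lowest total cost is $9,191,919.36 at Q = 2300.0.

Q* ≈ 2,300 boxes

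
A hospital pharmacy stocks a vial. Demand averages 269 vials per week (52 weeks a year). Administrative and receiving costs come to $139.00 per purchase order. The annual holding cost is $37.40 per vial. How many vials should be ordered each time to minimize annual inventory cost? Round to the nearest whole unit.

Annual demand D = 269 × 52 = 13,988.
EOQ = √(2DS / H) = √(2 × 13,988 × 139 / 37.4).
= √(3,888,664 / 37.4) = √103,974.9733 ≈ 322.452.

Q* ≈ 322 vials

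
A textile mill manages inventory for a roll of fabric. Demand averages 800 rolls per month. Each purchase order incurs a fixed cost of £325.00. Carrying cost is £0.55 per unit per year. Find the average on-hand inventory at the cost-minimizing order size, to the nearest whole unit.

Annual demand D = 800 × 12 = 9,600.
The optimal lot size = √(2DS/H) = √(2 × 9,600 × 325 / 0.55) ≈ 3368.30.
Average inventory = Q*/2 ≈ 3368.30 / 2 = 1684.151.

Average inventory ≈ 1,684 rolls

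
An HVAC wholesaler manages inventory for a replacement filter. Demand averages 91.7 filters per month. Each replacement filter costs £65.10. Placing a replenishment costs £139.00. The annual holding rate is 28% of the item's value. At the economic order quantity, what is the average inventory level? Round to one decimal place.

Annual demand D = 91.7 × 12 = 1,100.4.
Holding cost H = 0.28 × £65.10 = £18.2280 per unit per year.
The optimal lot size = √(2DS/H) = √(2 × 1,100.4 × 139 / 18.228) ≈ 129.55.
Average inventory = Q*/2 ≈ 129.55 / 2 = 64.774.

Average inventory ≈ 64.8 filters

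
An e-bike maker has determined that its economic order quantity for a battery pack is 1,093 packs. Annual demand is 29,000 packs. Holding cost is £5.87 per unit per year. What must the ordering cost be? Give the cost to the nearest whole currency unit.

The basic EOQ model gives Q* = √(2DS/H); rearrange for the unknown.
From Q* = √(2DS/H): S = Q*²H / (2D) = 1,093² × 5.87 / (2 × 29,000) = 120.9067.

S ≈ £121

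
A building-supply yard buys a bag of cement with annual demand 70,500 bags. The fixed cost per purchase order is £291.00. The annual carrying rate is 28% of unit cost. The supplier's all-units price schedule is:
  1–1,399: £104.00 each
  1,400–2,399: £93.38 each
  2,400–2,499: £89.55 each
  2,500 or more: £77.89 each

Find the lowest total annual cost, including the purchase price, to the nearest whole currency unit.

TC* ≈ £5,526,713

Holding cost per unit per year at price C is H = 0.28·C.
For each price level, check whether its EOQ is feasible; otherwise the best quantity at that price is the breakpoint.
EOQ at £104.00 = 1187.0 (feasible in tier 1): TC = 70,500×£104.00 + (70,500/1187.0)×291 + (1187.0/2)×0.28×£104.00 = £7,366,566.21.
EOQ at £93.38 = 1252.7 < 1400, so use break Q=1400: TC = 70,500×£93.38 + (70,500/1400.0)×291 + (1400.0/2)×0.28×£93.38 = £6,616,246.41.
EOQ at £89.55 = 1279.2 < 2400, so use break Q=2400: TC = 70,500×£89.55 + (70,500/2400.0)×291 + (2400.0/2)×0.28×£89.55 = £6,351,911.92.
EOQ at £77.89 = 1371.6 < 2500, so use break Q=2500: TC = 70,500×£77.89 + (70,500/2500.0)×291 + (2500.0/2)×0.28×£77.89 = £5,526,712.70.
Lowest total cost among the candidates is at Q = 2500.0.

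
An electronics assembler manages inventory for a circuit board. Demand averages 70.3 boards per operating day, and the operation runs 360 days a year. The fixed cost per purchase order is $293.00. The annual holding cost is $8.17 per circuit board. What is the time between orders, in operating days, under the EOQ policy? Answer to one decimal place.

Annual demand D = 70.3 × 360 = 25,308.
Q* = √(2DS/H) = √(2 × 25,308 × 293 / 8.17) ≈ 1347.31.
Cycle time = Q*/D × 360 = 1347.31 / 25,308 × 360 ≈ 19.165 days.

T ≈ 19.2 days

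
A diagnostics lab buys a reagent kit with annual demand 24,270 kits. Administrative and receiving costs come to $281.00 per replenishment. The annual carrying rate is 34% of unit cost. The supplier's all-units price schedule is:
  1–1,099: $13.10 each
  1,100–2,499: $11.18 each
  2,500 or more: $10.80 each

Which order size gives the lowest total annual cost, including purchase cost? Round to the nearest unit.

Q* ≈ 2,500 kits

Holding cost per unit per year at price C is H = 0.34·C.
For each price level, check whether its EOQ is feasible; otherwise the best quantity at that price is the breakpoint.
Tier 1 ($13.10): EOQ = 1750.0 exceeds tier's upper bound 1099, so this tier is dominated.
EOQ at $11.18 = 1894.3 (feasible in tier 2): TC = 24,270×$11.18 + (24,270/1894.3)×281 + (1894.3/2)×0.34×$11.18 = $278,539.11.
EOQ at $10.80 = 1927.3 < 2500, so use break Q=2500: TC = 24,270×$10.80 + (24,270/2500.0)×281 + (2500.0/2)×0.34×$10.80 = $269,433.95.
Lowest total cost is $269,433.95 at Q = 2500.0.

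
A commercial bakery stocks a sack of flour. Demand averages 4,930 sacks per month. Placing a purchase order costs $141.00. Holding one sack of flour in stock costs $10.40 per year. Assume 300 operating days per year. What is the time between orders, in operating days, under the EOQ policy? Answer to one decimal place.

T ≈ 6.4 days

Annual demand D = 4,930 × 12 = 59,160.
The optimal lot size = √(2DS/H) = √(2 × 59,160 × 141 / 10.4) ≈ 1266.55.
Cycle time = Q*/D × 300 = 1266.55 / 59,160 × 300 ≈ 6.423 days.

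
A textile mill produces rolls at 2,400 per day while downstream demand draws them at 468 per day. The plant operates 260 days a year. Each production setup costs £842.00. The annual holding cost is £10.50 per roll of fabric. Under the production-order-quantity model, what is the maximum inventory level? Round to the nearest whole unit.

I_max ≈ 3,964 rolls

Annual demand D = 468 × 260 = 121,680.
Production build-up factor (1 − d/p) = 1 − 468/2,400 = 0.8050.
Q* = √(2DS / (H(1 − d/p))) = √(2 × 121,680 × 842 / (10.5 × 0.8050)).
= √(204,909,120 / 8.4525) ≈ 4923.660.
Maximum inventory = Q*(1 − d/p) = 4923.660 × 0.8050 ≈ 3963.546.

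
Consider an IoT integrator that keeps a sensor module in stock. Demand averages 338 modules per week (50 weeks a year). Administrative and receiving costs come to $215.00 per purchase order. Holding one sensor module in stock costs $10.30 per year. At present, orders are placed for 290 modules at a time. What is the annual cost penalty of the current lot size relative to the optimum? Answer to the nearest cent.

Annual demand D = 338 × 50 = 16,900.
EOQ = √(2DS/H) = √(2 × 16,900 × 215 / 10.3) ≈ 839.96.
Cost at Q* = (D/Q*)S + (Q*/2)H = √(2DSH) ≈ $8,651.60.
Cost at Q = 290: (16,900/290)×215 + (290/2)×10.3 = $12,529.31 + $1,493.50 = $14,022.81.
Excess = $14,022.81 − $8,651.60 = $5,371.22.

Extra cost ≈ $5,371.22 per year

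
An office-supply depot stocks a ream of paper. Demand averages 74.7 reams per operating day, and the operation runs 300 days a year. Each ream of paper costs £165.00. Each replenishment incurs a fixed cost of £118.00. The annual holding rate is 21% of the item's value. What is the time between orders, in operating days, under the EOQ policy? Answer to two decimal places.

Annual demand D = 74.7 × 300 = 22,410.
Holding cost H = 0.21 × £165.00 = £34.6500 per unit per year.
Q* = √(2DS/H) = √(2 × 22,410 × 118 / 34.65) ≈ 390.68.
Cycle time = Q*/D × 300 = 390.68 / 22,410 × 300 ≈ 5.230 days.

T ≈ 5.23 days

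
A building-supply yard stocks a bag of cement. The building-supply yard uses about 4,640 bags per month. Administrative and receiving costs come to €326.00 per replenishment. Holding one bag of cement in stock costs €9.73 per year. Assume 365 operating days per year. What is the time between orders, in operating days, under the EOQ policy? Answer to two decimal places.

Annual demand D = 4,640 × 12 = 55,680.
The optimal lot size = √(2DS/H) = √(2 × 55,680 × 326 / 9.73) ≈ 1931.60.
Cycle time = Q*/D × 365 = 1931.60 / 55,680 × 365 ≈ 12.662 days.

T ≈ 12.66 days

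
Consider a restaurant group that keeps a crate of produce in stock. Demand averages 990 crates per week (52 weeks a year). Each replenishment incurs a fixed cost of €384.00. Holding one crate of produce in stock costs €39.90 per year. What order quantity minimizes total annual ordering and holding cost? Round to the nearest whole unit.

Annual demand D = 990 × 52 = 51,480.
EOQ = √(2DS / H) = √(2 × 51,480 × 384 / 39.9).
= √(39,536,640 / 39.9) = √990,893.2331 ≈ 995.436.

Q* ≈ 995 crates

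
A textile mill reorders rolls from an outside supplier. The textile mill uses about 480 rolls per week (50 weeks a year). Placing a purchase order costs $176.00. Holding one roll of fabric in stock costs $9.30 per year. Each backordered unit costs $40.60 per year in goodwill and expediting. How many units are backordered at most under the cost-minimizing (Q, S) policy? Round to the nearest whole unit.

S* ≈ 197 rolls

Annual demand D = 480 × 50 = 24,000.
With planned backorders, Q* = √(2DS/H) · √((H+B)/B).
√(2DS/H) = √(2 × 24,000 × 176 / 9.3) = 953.093.
√((H+B)/B) = √((9.3+40.6)/40.6) = 1.1086.
Q* ≈ 1056.630.
S* = Q* · H/(H+B) = 1056.630 × 9.3/49.9 ≈ 196.927.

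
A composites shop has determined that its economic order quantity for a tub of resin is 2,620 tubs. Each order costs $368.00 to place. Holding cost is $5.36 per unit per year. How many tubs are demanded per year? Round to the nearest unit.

D ≈ 49,991 tubs per year

The basic EOQ model gives Q* = √(2DS/H); rearrange for the unknown.
From Q* = √(2DS/H): D = Q*²H / (2S) = 2,620² × 5.36 / (2 × 368) = 49990.739.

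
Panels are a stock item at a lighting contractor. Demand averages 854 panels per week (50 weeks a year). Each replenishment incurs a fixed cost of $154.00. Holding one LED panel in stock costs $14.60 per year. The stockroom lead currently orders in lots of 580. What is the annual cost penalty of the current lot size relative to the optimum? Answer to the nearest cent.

Annual demand D = 854 × 50 = 42,700.
EOQ = √(2DS/H) = √(2 × 42,700 × 154 / 14.6) ≈ 949.10.
Cost at Q* = (D/Q*)S + (Q*/2)H = √(2DSH) ≈ $13,856.89.
Cost at Q = 580: (42,700/580)×154 + (580/2)×14.6 = $11,337.59 + $4,234.00 = $15,571.59.
Excess = $15,571.59 − $13,856.89 = $1,714.70.

Extra cost ≈ $1,714.70 per year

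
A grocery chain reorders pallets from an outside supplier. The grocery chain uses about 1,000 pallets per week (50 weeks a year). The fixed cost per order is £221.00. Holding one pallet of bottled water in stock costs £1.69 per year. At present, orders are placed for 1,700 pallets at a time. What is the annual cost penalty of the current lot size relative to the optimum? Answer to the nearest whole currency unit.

Annual demand D = 1,000 × 50 = 50,000.
EOQ = √(2DS/H) = √(2 × 50,000 × 221 / 1.69) ≈ 3616.20.
Cost at Q* = (D/Q*)S + (Q*/2)H = √(2DSH) ≈ £6,111.38.
Cost at Q = 1,700: (50,000/1,700)×221 + (1,700/2)×1.69 = £6,500.00 + £1,436.50 = £7,936.50.
Excess = £7,936.50 − £6,111.38 = £1,825.12.

Extra cost ≈ £1,825 per year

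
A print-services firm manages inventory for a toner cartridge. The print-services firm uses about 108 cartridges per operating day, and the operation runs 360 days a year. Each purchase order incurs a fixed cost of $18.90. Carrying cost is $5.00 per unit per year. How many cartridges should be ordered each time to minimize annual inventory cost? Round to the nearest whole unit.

Annual demand D = 108 × 360 = 38,880.
EOQ = √(2DS / H) = √(2 × 38,880 × 18.9 / 5).
= √(1,469,664 / 5) = √293,932.8 ≈ 542.156.

Q* ≈ 542 cartridges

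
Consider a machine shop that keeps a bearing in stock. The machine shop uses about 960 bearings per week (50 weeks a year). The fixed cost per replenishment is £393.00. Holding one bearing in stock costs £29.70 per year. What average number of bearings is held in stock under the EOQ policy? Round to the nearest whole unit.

Average inventory ≈ 564 bearings

Annual demand D = 960 × 50 = 48,000.
EOQ = √(2DS/H) = √(2 × 48,000 × 393 / 29.7) ≈ 1127.08.
Average inventory = Q*/2 ≈ 1127.08 / 2 = 563.539.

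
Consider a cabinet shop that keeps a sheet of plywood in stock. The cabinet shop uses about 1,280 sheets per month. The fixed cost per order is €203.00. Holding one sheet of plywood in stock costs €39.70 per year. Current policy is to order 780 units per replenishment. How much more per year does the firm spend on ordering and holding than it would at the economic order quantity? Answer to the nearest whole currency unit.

Annual demand D = 1,280 × 12 = 15,360.
EOQ = √(2DS/H) = √(2 × 15,360 × 203 / 39.7) ≈ 396.34.
Cost at Q* = (D/Q*)S + (Q*/2)H = √(2DSH) ≈ €15,734.53.
Cost at Q = 780: (15,360/780)×203 + (780/2)×39.7 = €3,997.54 + €15,483.00 = €19,480.54.
Excess = €19,480.54 − €15,734.53 = €3,746.00.

Extra cost ≈ €3,746 per year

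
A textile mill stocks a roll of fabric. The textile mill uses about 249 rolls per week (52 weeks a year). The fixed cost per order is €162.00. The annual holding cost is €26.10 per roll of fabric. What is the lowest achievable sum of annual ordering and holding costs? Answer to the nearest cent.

TC* ≈ €10,463.91

Annual demand D = 249 × 52 = 12,948.
The optimal lot size = √(2DS/H) = √(2 × 12,948 × 162 / 26.1) ≈ 400.92.
At the optimum the two cost components are equal, so total cost = 2·(Q*/2)H = Q*·H.
Minimum total = √(2DSH) = √(2 × 12,948 × 162 × 26.1) ≈ 10463.913.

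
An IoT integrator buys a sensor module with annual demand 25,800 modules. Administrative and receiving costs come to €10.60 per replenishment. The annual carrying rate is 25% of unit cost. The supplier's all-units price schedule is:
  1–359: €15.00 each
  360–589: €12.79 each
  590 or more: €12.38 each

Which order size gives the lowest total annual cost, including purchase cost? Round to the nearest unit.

Holding cost per unit per year at price C is H = 0.25·C.
Candidates are each tier's EOQ (if it falls in that tier) and each price-break quantity.
Tier 1 (€15.00): EOQ = 381.9 exceeds tier's upper bound 359, so this tier is dominated.
EOQ at €12.79 = 413.6 (feasible in tier 2): TC = 25,800×€12.79 + (25,800/413.6)×10.6 + (413.6/2)×0.25×€12.79 = €331,304.46.
EOQ at €12.38 = 420.4 < 590, so use break Q=590: TC = 25,800×€12.38 + (25,800/590.0)×10.6 + (590.0/2)×0.25×€12.38 = €320,780.55.
Lowest total cost is €320,780.55 at Q = 590.0.

Q* ≈ 590 modules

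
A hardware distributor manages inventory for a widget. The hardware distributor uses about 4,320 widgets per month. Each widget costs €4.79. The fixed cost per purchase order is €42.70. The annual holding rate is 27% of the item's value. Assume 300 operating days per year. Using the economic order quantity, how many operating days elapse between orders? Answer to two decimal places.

T ≈ 10.71 days

Annual demand D = 4,320 × 12 = 51,840.
Holding cost H = 0.27 × €4.79 = €1.2933 per unit per year.
EOQ = √(2DS/H) = √(2 × 51,840 × 42.7 / 1.2933) ≈ 1850.17.
Cycle time = Q*/D × 300 = 1850.17 / 51,840 × 300 ≈ 10.707 days.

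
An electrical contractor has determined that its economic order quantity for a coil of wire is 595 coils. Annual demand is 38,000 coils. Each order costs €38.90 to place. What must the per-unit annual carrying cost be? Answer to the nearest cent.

Squaring Q* = √(2DS/H) gives Q*² = 2DS/H.
From Q* = √(2DS/H): H = 2DS / Q*² = 2 × 38,000 × 38.9 / 595² = 8.3508.

H ≈ €8.35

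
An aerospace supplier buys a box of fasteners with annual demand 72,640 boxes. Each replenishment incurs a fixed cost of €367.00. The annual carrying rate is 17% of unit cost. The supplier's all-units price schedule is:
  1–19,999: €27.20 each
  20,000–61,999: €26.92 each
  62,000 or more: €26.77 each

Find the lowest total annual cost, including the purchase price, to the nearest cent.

Holding cost per unit per year at price C is H = 0.17·C.
Candidates are each tier's EOQ (if it falls in that tier) and each price-break quantity.
EOQ at €27.20 = 3395.7 (feasible in tier 1): TC = 72,640×€27.20 + (72,640/3395.7)×367 + (3395.7/2)×0.17×€27.20 = €1,991,509.63.
EOQ at €26.92 = 3413.3 < 20000, so use break Q=20000: TC = 72,640×€26.92 + (72,640/20000.0)×367 + (20000.0/2)×0.17×€26.92 = €2,002,565.74.
EOQ at €26.77 = 3422.8 < 62000, so use break Q=62000: TC = 72,640×€26.77 + (72,640/62000.0)×367 + (62000.0/2)×0.17×€26.77 = €2,086,080.68.
Lowest total cost among the candidates is at Q = 3395.7.

TC* ≈ €1,991,509.63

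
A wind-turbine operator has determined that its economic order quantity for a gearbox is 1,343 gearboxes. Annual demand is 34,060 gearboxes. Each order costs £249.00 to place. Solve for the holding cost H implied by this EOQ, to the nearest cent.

H ≈ £9.40

The basic EOQ model gives Q* = √(2DS/H); rearrange for the unknown.
From Q* = √(2DS/H): H = 2DS / Q*² = 2 × 34,060 × 249 / 1,343² = 9.4042.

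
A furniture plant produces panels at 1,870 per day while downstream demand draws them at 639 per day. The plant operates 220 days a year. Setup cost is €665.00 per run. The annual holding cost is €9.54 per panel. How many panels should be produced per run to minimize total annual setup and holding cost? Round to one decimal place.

Annual demand D = 639 × 220 = 140,580.
Production build-up factor (1 − d/p) = 1 − 639/1,870 = 0.6583.
Q* = √(2DS / (H(1 − d/p))) = √(2 × 140,580 × 665 / (9.54 × 0.6583)).
= √(186,971,400 / 6.2801) ≈ 5456.387.

Q* ≈ 5,456.4 panels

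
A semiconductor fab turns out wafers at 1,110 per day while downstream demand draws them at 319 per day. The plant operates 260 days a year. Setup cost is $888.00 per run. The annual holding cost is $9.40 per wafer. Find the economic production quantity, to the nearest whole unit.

Q* ≈ 4,689 wafers

Annual demand D = 319 × 260 = 82,940.
Production build-up factor (1 − d/p) = 1 − 319/1,110 = 0.7126.
Q* = √(2DS / (H(1 − d/p))) = √(2 × 82,940 × 888 / (9.4 × 0.7126)).
= √(147,301,440 / 6.6986) ≈ 4689.352.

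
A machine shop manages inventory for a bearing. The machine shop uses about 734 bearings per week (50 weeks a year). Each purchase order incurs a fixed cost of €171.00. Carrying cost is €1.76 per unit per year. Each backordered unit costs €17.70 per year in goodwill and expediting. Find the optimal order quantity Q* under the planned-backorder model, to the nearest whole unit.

Annual demand D = 734 × 50 = 36,700.
With planned backorders, Q* = √(2DS/H) · √((H+B)/B).
√(2DS/H) = √(2 × 36,700 × 171 / 1.76) = 2670.483.
√((H+B)/B) = √((1.76+17.7)/17.7) = 1.0485.
Q* ≈ 2800.106.

Q* ≈ 2,800 bearings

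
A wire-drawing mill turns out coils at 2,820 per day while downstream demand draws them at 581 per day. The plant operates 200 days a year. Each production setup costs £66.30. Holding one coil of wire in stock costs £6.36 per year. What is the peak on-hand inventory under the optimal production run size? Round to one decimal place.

I_max ≈ 1,386.9 coils

Annual demand D = 581 × 200 = 116,200.
Production build-up factor (1 − d/p) = 1 − 581/2,820 = 0.7940.
Q* = √(2DS / (H(1 − d/p))) = √(2 × 116,200 × 66.3 / (6.36 × 0.7940)).
= √(15,408,120 / 5.0497) ≈ 1746.802.
Maximum inventory = Q*(1 − d/p) = 1746.802 × 0.7940 ≈ 1386.912.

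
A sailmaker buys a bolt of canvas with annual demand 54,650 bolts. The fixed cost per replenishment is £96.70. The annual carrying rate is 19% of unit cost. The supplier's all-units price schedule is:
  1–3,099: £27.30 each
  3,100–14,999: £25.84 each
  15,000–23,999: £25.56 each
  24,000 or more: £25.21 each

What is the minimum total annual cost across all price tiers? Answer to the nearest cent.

TC* ≈ £1,421,470.61

Holding cost per unit per year at price C is H = 0.19·C.
Evaluate total cost at each tier's feasible EOQ or, if the EOQ is below the tier, at the tier's minimum quantity.
EOQ at £27.30 = 1427.5 (feasible in tier 1): TC = 54,650×£27.30 + (54,650/1427.5)×96.7 + (1427.5/2)×0.19×£27.30 = £1,499,349.26.
EOQ at £25.84 = 1467.2 < 3100, so use break Q=3100: TC = 54,650×£25.84 + (54,650/3100.0)×96.7 + (3100.0/2)×0.19×£25.84 = £1,421,470.61.
EOQ at £25.56 = 1475.3 < 15000, so use break Q=15000: TC = 54,650×£25.56 + (54,650/15000.0)×96.7 + (15000.0/2)×0.19×£25.56 = £1,433,629.31.
EOQ at £25.21 = 1485.5 < 24000, so use break Q=24000: TC = 54,650×£25.21 + (54,650/24000.0)×96.7 + (24000.0/2)×0.19×£25.21 = £1,435,425.49.
Lowest total cost among the candidates is at Q = 3100.0.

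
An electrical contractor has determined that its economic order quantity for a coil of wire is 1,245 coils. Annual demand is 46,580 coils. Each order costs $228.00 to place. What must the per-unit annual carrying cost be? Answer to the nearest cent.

The basic EOQ model gives Q* = √(2DS/H); rearrange for the unknown.
From Q* = √(2DS/H): H = 2DS / Q*² = 2 × 46,580 × 228 / 1,245² = 13.7033.

H ≈ $13.70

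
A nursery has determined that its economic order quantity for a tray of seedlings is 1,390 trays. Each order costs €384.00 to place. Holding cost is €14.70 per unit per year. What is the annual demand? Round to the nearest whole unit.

Squaring Q* = √(2DS/H) gives Q*² = 2DS/H.
From Q* = √(2DS/H): D = Q*²H / (2S) = 1,390² × 14.7 / (2 × 384) = 36981.602.

D ≈ 36,982 trays per year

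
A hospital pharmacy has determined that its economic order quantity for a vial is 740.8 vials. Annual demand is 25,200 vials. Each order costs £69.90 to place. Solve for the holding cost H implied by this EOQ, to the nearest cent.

H ≈ £6.42

The basic EOQ model gives Q* = √(2DS/H); rearrange for the unknown.
From Q* = √(2DS/H): H = 2DS / Q*² = 2 × 25,200 × 69.9 / 740.8² = 6.4196.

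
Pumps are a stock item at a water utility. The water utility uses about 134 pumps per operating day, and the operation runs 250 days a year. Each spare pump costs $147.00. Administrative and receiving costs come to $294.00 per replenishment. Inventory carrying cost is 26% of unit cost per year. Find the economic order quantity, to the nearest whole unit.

Q* ≈ 718 pumps

Annual demand D = 134 × 250 = 33,500.
Holding cost H = 0.26 × $147.00 = $38.2200 per unit per year.
EOQ = √(2DS / H) = √(2 × 33,500 × 294 / 38.22).
= √(19,698,000 / 38.22) = √515,384.6154 ≈ 717.903.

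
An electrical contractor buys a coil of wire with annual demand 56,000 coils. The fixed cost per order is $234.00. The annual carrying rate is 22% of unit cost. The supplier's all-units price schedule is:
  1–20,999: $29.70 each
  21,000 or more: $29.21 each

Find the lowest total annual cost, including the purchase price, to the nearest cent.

TC* ≈ $1,676,285.99

Holding cost per unit per year at price C is H = 0.22·C.
Evaluate total cost at each tier's feasible EOQ or, if the EOQ is below the tier, at the tier's minimum quantity.
EOQ at $29.70 = 2002.8 (feasible in tier 1): TC = 56,000×$29.70 + (56,000/2002.8)×234 + (2002.8/2)×0.22×$29.70 = $1,676,285.99.
EOQ at $29.21 = 2019.5 < 21000, so use break Q=21000: TC = 56,000×$29.21 + (56,000/21000.0)×234 + (21000.0/2)×0.22×$29.21 = $1,703,859.10.
Lowest total cost among the candidates is at Q = 2002.8.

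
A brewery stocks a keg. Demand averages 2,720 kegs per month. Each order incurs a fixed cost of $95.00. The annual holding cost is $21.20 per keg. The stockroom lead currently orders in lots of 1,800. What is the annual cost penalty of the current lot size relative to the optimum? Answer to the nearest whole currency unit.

Annual demand D = 2,720 × 12 = 32,640.
EOQ = √(2DS/H) = √(2 × 32,640 × 95 / 21.2) ≈ 540.86.
Cost at Q* = (D/Q*)S + (Q*/2)H = √(2DSH) ≈ $11,466.21.
Cost at Q = 1,800: (32,640/1,800)×95 + (1,800/2)×21.2 = $1,722.67 + $19,080.00 = $20,802.67.
Excess = $20,802.67 − $11,466.21 = $9,336.46.

Extra cost ≈ $9,336 per year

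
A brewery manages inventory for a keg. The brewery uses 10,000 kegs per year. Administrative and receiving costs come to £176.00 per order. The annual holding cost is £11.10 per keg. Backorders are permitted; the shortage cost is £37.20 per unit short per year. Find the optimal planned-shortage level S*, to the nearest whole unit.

With planned backorders, Q* = √(2DS/H) · √((H+B)/B).
√(2DS/H) = √(2 × 10,000 × 176 / 11.1) = 563.132.
√((H+B)/B) = √((11.1+37.2)/37.2) = 1.1395.
Q* ≈ 641.670.
S* = Q* · H/(H+B) = 641.670 × 11.1/48.3 ≈ 147.465.

S* ≈ 147 kegs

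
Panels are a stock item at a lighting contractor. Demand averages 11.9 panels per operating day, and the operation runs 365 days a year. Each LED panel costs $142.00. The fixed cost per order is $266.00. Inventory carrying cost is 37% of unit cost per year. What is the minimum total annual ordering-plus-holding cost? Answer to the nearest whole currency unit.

Annual demand D = 11.9 × 365 = 4,343.5.
Holding cost H = 0.37 × $142.00 = $52.5400 per unit per year.
The optimal lot size = √(2DS/H) = √(2 × 4,343.5 × 266 / 52.54) ≈ 209.72.
At the optimum the two cost components are equal, so total cost = 2·(Q*/2)H = Q*·H.
Minimum total = √(2DSH) = √(2 × 4,343.5 × 266 × 52.54) ≈ 11018.457.

TC* ≈ $11,018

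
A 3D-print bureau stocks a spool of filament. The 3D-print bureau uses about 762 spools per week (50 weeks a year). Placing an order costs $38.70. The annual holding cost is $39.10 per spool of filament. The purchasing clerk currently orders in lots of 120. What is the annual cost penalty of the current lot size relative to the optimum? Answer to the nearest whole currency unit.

Annual demand D = 762 × 50 = 38,100.
EOQ = √(2DS/H) = √(2 × 38,100 × 38.7 / 39.1) ≈ 274.63.
Cost at Q* = (D/Q*)S + (Q*/2)H = √(2DSH) ≈ $10,737.95.
Cost at Q = 120: (38,100/120)×38.7 + (120/2)×39.1 = $12,287.25 + $2,346.00 = $14,633.25.
Excess = $14,633.25 − $10,737.95 = $3,895.30.

Extra cost ≈ $3,895 per year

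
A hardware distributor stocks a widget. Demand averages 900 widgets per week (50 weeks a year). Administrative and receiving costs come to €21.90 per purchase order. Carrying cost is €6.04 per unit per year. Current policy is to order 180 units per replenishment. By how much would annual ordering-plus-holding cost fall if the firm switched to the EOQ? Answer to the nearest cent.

Extra cost ≈ €2,568.26 per year

Annual demand D = 900 × 50 = 45,000.
EOQ = √(2DS/H) = √(2 × 45,000 × 21.9 / 6.04) ≈ 571.25.
Cost at Q* = (D/Q*)S + (Q*/2)H = √(2DSH) ≈ €3,450.34.
Cost at Q = 180: (45,000/180)×21.9 + (180/2)×6.04 = €5,475.00 + €543.60 = €6,018.60.
Excess = €6,018.60 − €3,450.34 = €2,568.26.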